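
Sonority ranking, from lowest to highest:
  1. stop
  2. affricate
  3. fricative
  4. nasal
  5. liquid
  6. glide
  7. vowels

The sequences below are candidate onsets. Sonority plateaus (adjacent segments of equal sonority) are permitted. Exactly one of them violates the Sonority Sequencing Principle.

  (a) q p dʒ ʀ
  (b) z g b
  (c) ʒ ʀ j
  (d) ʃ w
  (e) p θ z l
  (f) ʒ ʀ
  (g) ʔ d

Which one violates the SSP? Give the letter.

b

(a) 1-1-2-5 → obeys
(b) 3-1-1 → violates
(c) 3-5-6 → obeys
(d) 3-6 → obeys
(e) 1-3-3-5 → obeys
(f) 3-5 → obeys
(g) 1-1 → obeys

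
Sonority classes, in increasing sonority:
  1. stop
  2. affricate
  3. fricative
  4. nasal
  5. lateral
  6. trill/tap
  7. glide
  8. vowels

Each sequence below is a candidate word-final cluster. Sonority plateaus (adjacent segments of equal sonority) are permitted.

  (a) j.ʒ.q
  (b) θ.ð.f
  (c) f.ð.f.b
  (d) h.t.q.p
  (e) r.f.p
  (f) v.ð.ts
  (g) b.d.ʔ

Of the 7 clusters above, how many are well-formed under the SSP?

7

(a) j.ʒ.q: profile 7-3-1 — obeys.
(b) θ.ð.f: profile 3-3-3 — obeys.
(c) f.ð.f.b: profile 3-3-3-1 — obeys.
(d) h.t.q.p: profile 3-1-1-1 — obeys.
(e) r.f.p: profile 6-3-1 — obeys.
(f) v.ð.ts: profile 3-3-2 — obeys.
(g) b.d.ʔ: profile 1-1-1 — obeys.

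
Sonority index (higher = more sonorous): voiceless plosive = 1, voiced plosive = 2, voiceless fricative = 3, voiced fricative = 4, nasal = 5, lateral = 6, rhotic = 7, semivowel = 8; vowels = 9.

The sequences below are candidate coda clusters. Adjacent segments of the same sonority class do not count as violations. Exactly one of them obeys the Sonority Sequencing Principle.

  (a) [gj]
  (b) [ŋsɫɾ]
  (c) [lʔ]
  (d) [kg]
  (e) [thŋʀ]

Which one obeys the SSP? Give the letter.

(a) [gj]: profile 2-8 — violates.
(b) [ŋsɫɾ]: profile 5-3-6-7 — violates.
(c) [lʔ]: profile 6-1 — obeys.
(d) [kg]: profile 1-2 — violates.
(e) [thŋʀ]: profile 1-3-5-7 — violates.

c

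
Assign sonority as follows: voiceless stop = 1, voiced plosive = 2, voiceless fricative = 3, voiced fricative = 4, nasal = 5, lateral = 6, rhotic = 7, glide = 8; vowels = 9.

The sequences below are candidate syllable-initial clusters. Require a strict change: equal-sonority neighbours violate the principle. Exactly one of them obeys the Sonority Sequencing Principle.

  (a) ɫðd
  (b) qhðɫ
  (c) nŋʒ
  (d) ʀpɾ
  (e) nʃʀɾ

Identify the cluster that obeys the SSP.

b

(a) ɫðd: profile 6-4-2 — violates.
(b) qhðɫ: profile 1-3-4-6 — obeys.
(c) nŋʒ: profile 5-5-4 — violates.
(d) ʀpɾ: profile 7-1-7 — violates.
(e) nʃʀɾ: profile 5-3-7-7 — violates.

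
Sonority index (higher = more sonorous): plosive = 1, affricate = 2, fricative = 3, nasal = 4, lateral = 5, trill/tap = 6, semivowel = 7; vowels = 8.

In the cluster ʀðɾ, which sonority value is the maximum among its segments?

6

/ʀ/ is a trill/tap (sonority 6).
/ð/ is a fricative (sonority 3).
/ɾ/ is a trill/tap (sonority 6).
The maximum is 6.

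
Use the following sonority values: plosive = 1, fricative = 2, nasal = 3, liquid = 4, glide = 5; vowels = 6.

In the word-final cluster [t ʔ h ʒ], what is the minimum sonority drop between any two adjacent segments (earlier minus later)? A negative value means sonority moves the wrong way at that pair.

/t/ — plosive, sonority 1.
/ʔ/ — plosive, sonority 1.
/h/ — fricative, sonority 2.
/ʒ/ — fricative, sonority 2.
/t/→/ʔ/: change +0.
/ʔ/→/h/: change -1.
/h/→/ʒ/: change +0.
Minimum = -1.

-1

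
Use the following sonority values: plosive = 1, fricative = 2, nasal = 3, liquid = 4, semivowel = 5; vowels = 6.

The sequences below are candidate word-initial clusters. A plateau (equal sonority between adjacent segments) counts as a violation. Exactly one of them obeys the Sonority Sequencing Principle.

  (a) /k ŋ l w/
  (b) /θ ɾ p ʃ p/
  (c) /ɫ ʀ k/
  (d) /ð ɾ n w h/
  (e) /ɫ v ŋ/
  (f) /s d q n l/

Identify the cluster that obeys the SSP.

a

(a) 1-3-4-5 → obeys
(b) 2-4-1-2-1 → violates
(c) 4-4-1 → violates
(d) 2-4-3-5-2 → violates
(e) 4-2-3 → violates
(f) 2-1-1-3-4 → violates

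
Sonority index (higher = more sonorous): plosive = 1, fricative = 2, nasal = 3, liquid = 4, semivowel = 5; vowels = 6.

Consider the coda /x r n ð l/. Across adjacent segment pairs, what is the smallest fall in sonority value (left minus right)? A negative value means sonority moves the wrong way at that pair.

-2

/x/: fricative = 2.
/r/: liquid = 4.
/n/: nasal = 3.
/ð/: fricative = 2.
/l/: liquid = 4.
/x/→/r/: change -2.
/r/→/n/: change +1.
/n/→/ð/: change +1.
/ð/→/l/: change -2.
Minimum = -2.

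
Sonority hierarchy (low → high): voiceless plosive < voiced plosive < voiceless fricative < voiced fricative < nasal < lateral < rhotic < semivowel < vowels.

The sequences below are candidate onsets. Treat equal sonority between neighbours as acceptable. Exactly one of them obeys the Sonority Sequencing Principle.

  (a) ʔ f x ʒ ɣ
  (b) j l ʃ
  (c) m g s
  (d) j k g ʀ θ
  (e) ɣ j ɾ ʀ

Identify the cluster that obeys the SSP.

a

(a) ʔ f x ʒ ɣ: profile 1-3-3-4-4 — obeys.
(b) j l ʃ: profile 8-6-3 — violates.
(c) m g s: profile 5-2-3 — violates.
(d) j k g ʀ θ: profile 8-1-2-7-3 — violates.
(e) ɣ j ɾ ʀ: profile 4-8-7-7 — violates.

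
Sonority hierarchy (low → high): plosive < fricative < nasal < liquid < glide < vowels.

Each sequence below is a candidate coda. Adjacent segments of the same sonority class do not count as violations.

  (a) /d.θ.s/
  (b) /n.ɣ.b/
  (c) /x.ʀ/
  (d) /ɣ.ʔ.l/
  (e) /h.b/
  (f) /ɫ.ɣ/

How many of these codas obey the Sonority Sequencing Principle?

(a) /d.θ.s/: profile 1-2-2 — violates.
(b) /n.ɣ.b/: profile 3-2-1 — obeys.
(c) /x.ʀ/: profile 2-4 — violates.
(d) /ɣ.ʔ.l/: profile 2-1-4 — violates.
(e) /h.b/: profile 2-1 — obeys.
(f) /ɫ.ɣ/: profile 4-2 — obeys.

3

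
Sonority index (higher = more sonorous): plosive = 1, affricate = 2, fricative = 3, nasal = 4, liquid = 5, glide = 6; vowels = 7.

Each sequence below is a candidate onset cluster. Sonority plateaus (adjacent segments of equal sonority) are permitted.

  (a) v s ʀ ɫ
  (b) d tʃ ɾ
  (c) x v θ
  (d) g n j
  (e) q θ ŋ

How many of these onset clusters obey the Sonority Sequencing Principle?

(a) v s ʀ ɫ: profile 3-3-5-5 — obeys.
(b) d tʃ ɾ: profile 1-2-5 — obeys.
(c) x v θ: profile 3-3-3 — obeys.
(d) g n j: profile 1-4-6 — obeys.
(e) q θ ŋ: profile 1-3-4 — obeys.

5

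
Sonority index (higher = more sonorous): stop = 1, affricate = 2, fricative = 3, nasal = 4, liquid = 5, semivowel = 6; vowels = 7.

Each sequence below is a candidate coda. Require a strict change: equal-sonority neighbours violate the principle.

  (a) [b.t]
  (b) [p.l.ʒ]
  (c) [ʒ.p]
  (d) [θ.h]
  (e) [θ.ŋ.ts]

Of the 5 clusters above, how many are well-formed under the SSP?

(a) [b.t]: profile 1-1 — violates.
(b) [p.l.ʒ]: profile 1-5-3 — violates.
(c) [ʒ.p]: profile 3-1 — obeys.
(d) [θ.h]: profile 3-3 — violates.
(e) [θ.ŋ.ts]: profile 3-4-2 — violates.

1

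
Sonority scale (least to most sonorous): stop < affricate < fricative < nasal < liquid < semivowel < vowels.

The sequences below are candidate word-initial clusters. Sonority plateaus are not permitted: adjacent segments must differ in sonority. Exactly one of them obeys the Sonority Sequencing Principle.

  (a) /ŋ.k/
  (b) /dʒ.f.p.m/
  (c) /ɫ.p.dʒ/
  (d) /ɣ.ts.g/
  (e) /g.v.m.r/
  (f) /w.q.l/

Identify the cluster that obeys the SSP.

e

(a) 4-1 → violates
(b) 2-3-1-4 → violates
(c) 5-1-2 → violates
(d) 3-2-1 → violates
(e) 1-3-4-5 → obeys
(f) 6-1-5 → violates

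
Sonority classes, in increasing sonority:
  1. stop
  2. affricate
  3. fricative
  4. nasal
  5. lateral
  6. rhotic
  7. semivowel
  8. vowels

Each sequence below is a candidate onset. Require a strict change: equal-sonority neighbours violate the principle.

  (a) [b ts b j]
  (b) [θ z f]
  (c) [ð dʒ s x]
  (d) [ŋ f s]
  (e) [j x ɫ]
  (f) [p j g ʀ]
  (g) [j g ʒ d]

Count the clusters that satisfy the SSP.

(a) 1-2-1-7 → violates
(b) 3-3-3 → violates
(c) 3-2-3-3 → violates
(d) 4-3-3 → violates
(e) 7-3-5 → violates
(f) 1-7-1-6 → violates
(g) 7-1-3-1 → violates

0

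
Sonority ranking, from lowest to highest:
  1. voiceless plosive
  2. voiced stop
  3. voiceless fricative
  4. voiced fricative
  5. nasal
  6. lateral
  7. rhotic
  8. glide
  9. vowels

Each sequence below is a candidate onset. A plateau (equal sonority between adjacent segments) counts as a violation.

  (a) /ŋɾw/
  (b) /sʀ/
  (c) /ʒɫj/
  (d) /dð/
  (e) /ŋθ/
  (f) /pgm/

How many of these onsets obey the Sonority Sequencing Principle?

(a) sonority 5-7-8: well-formed.
(b) sonority 3-7: well-formed.
(c) sonority 4-6-8: well-formed.
(d) sonority 2-4: well-formed.
(e) sonority 5-3: ill-formed.
(f) sonority 1-2-5: well-formed.

5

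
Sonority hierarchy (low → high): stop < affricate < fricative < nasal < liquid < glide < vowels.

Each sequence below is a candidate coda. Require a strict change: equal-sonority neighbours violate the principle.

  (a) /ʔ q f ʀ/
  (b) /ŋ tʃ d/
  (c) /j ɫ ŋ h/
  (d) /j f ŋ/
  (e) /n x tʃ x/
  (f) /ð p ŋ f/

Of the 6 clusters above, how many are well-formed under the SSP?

(a) /ʔ q f ʀ/: profile 1-1-3-5 — violates.
(b) /ŋ tʃ d/: profile 4-2-1 — obeys.
(c) /j ɫ ŋ h/: profile 6-5-4-3 — obeys.
(d) /j f ŋ/: profile 6-3-4 — violates.
(e) /n x tʃ x/: profile 4-3-2-3 — violates.
(f) /ð p ŋ f/: profile 3-1-4-3 — violates.

2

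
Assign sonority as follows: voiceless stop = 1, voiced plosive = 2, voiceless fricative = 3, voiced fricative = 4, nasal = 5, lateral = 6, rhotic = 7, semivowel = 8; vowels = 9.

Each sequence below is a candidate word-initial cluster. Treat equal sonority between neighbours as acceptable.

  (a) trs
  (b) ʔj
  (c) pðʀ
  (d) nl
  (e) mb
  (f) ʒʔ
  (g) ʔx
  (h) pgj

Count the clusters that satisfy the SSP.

5

(a) sonority 1-7-3: ill-formed.
(b) sonority 1-8: well-formed.
(c) sonority 1-4-7: well-formed.
(d) sonority 5-6: well-formed.
(e) sonority 5-2: ill-formed.
(f) sonority 4-1: ill-formed.
(g) sonority 1-3: well-formed.
(h) sonority 1-2-8: well-formed.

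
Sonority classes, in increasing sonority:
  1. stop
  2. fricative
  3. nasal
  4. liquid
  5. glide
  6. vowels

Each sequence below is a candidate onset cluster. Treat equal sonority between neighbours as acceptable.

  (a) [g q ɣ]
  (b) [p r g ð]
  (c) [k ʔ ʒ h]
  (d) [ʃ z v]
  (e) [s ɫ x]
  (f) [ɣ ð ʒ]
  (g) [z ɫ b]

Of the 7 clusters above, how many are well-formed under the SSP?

(a) [g q ɣ]: profile 1-1-2 — obeys.
(b) [p r g ð]: profile 1-4-1-2 — violates.
(c) [k ʔ ʒ h]: profile 1-1-2-2 — obeys.
(d) [ʃ z v]: profile 2-2-2 — obeys.
(e) [s ɫ x]: profile 2-4-2 — violates.
(f) [ɣ ð ʒ]: profile 2-2-2 — obeys.
(g) [z ɫ b]: profile 2-4-1 — violates.

4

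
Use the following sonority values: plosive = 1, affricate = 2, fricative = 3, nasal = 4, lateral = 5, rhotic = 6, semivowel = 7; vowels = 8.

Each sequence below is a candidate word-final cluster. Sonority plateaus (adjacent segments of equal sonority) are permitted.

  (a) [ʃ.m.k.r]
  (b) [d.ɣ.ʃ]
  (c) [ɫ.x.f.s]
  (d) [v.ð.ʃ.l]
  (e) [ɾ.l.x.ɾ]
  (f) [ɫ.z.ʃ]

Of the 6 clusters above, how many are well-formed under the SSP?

2

(a) [ʃ.m.k.r]: profile 3-4-1-6 — violates.
(b) [d.ɣ.ʃ]: profile 1-3-3 — violates.
(c) [ɫ.x.f.s]: profile 5-3-3-3 — obeys.
(d) [v.ð.ʃ.l]: profile 3-3-3-5 — violates.
(e) [ɾ.l.x.ɾ]: profile 6-5-3-6 — violates.
(f) [ɫ.z.ʃ]: profile 5-3-3 — obeys.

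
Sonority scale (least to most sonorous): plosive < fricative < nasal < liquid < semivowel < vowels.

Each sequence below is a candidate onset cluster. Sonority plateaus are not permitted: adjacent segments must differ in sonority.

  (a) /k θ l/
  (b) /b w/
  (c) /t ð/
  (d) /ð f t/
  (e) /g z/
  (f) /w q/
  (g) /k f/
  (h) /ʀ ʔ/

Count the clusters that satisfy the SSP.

(a) sonority 1-2-4: well-formed.
(b) sonority 1-5: well-formed.
(c) sonority 1-2: well-formed.
(d) sonority 2-2-1: ill-formed.
(e) sonority 1-2: well-formed.
(f) sonority 5-1: ill-formed.
(g) sonority 1-2: well-formed.
(h) sonority 4-1: ill-formed.

5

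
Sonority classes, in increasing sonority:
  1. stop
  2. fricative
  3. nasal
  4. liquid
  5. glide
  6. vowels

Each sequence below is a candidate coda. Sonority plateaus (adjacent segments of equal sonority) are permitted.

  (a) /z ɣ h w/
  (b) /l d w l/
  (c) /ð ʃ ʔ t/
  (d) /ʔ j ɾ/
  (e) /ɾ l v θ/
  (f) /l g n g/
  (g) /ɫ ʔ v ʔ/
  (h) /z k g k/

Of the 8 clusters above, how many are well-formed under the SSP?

(a) 2-2-2-5 → violates
(b) 4-1-5-4 → violates
(c) 2-2-1-1 → obeys
(d) 1-5-4 → violates
(e) 4-4-2-2 → obeys
(f) 4-1-3-1 → violates
(g) 4-1-2-1 → violates
(h) 2-1-1-1 → obeys

3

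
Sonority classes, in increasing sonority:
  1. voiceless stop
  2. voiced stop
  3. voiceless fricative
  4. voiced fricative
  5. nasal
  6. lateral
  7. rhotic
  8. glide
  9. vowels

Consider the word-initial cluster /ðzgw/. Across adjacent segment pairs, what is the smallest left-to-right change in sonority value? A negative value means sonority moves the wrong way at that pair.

-2

/ð/: voiced fricative = 4.
/z/: voiced fricative = 4.
/g/: voiced stop = 2.
/w/: glide = 8.
/ð/→/z/: change +0.
/z/→/g/: change -2.
/g/→/w/: change +6.
Minimum = -2.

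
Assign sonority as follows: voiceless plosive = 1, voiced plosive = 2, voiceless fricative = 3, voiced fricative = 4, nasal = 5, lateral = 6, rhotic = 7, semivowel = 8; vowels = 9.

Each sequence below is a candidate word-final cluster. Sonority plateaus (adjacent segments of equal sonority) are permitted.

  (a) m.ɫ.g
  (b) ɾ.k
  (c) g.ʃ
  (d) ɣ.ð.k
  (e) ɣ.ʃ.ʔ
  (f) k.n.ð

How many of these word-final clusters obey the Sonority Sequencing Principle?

(a) m.ɫ.g: profile 5-6-2 — violates.
(b) ɾ.k: profile 7-1 — obeys.
(c) g.ʃ: profile 2-3 — violates.
(d) ɣ.ð.k: profile 4-4-1 — obeys.
(e) ɣ.ʃ.ʔ: profile 4-3-1 — obeys.
(f) k.n.ð: profile 1-5-4 — violates.

3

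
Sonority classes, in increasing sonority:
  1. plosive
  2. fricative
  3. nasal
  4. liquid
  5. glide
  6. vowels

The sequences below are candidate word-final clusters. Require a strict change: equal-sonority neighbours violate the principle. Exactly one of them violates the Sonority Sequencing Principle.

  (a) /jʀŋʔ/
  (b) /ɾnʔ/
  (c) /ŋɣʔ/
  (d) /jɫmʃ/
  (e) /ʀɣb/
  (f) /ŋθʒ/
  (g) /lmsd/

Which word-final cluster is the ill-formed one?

(a) /jʀŋʔ/: profile 5-4-3-1 — obeys.
(b) /ɾnʔ/: profile 4-3-1 — obeys.
(c) /ŋɣʔ/: profile 3-2-1 — obeys.
(d) /jɫmʃ/: profile 5-4-3-2 — obeys.
(e) /ʀɣb/: profile 4-2-1 — obeys.
(f) /ŋθʒ/: profile 3-2-2 — violates.
(g) /lmsd/: profile 4-3-2-1 — obeys.

f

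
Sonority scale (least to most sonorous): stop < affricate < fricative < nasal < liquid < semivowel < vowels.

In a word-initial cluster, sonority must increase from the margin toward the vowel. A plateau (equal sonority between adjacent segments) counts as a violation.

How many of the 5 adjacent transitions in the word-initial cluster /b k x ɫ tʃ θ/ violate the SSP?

2

/b/: stop = 1.
/k/: stop = 1.
/x/: fricative = 3.
/ɫ/: liquid = 5.
/tʃ/: affricate = 2.
/θ/: fricative = 3.
/b/→/k/: 1→1 (plateau) — violation.
/k/→/x/: 1→3 (rises) — ok.
/x/→/ɫ/: 3→5 (rises) — ok.
/ɫ/→/tʃ/: 5→2 (does not rise) — violation.
/tʃ/→/θ/: 2→3 (rises) — ok.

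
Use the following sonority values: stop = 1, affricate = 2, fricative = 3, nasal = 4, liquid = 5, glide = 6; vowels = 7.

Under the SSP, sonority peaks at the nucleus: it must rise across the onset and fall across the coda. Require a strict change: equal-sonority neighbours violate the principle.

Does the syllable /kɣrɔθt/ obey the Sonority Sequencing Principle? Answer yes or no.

yes

Onset: /k/ is a stop (sonority 1), /ɣ/ is a fricative (sonority 3), /r/ is a liquid (sonority 5); then the nucleus /ɔ/ (sonority 7).
Onset profile 1-3-5-7 — rises to the nucleus.
Coda: /θ/ is a fricative (sonority 3), /t/ is a stop (sonority 1).
Coda profile 7-3-1 — falls from the nucleus.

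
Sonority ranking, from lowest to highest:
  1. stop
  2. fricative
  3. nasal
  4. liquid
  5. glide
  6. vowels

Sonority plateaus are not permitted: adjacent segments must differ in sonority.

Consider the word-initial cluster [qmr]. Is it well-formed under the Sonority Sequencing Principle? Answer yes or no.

/q/: stop = 1.
/m/: nasal = 3.
/r/: liquid = 4.
The profile 1-3-4 strictly rises, so the word-initial cluster satisfies the SSP.

yes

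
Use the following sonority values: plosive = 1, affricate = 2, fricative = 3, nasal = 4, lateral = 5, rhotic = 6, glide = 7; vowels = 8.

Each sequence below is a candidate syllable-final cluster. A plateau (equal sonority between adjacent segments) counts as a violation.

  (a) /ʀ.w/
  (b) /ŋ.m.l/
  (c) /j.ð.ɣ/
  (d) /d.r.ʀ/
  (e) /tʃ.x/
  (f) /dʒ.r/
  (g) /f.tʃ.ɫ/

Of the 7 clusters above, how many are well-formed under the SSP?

(a) /ʀ.w/: profile 6-7 — violates.
(b) /ŋ.m.l/: profile 4-4-5 — violates.
(c) /j.ð.ɣ/: profile 7-3-3 — violates.
(d) /d.r.ʀ/: profile 1-6-6 — violates.
(e) /tʃ.x/: profile 2-3 — violates.
(f) /dʒ.r/: profile 2-6 — violates.
(g) /f.tʃ.ɫ/: profile 3-2-5 — violates.

0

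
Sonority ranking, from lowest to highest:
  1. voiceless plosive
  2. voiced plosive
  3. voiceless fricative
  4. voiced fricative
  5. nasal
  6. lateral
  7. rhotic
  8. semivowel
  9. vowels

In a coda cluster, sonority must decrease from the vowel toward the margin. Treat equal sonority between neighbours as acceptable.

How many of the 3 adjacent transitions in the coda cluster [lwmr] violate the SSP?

/l/: lateral = 6.
/w/: semivowel = 8.
/m/: nasal = 5.
/r/: rhotic = 7.
/l/→/w/: 6→8 (does not fall) — violation.
/w/→/m/: 8→5 (falls) — ok.
/m/→/r/: 5→7 (does not fall) — violation.

2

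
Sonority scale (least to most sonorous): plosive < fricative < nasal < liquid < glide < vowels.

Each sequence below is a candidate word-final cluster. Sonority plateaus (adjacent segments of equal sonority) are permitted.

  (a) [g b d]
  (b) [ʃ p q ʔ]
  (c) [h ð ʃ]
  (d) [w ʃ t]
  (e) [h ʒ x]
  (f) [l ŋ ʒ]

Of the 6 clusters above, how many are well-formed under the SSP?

6

(a) [g b d]: profile 1-1-1 — obeys.
(b) [ʃ p q ʔ]: profile 2-1-1-1 — obeys.
(c) [h ð ʃ]: profile 2-2-2 — obeys.
(d) [w ʃ t]: profile 5-2-1 — obeys.
(e) [h ʒ x]: profile 2-2-2 — obeys.
(f) [l ŋ ʒ]: profile 4-3-2 — obeys.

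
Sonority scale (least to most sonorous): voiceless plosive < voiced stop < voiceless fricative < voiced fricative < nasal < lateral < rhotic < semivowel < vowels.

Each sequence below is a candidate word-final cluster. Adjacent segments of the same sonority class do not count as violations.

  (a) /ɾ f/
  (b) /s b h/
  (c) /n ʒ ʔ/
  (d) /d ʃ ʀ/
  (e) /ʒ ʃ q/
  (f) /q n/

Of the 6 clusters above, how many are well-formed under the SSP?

3

(a) 7-3 → obeys
(b) 3-2-3 → violates
(c) 5-4-1 → obeys
(d) 2-3-7 → violates
(e) 4-3-1 → obeys
(f) 1-5 → violates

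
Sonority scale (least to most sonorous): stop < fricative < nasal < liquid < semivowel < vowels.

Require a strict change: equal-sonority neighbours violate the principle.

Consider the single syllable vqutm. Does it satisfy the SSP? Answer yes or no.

no

Onset: /v/ is a fricative (sonority 2), /q/ is a stop (sonority 1); then the nucleus /u/ (sonority 6).
Onset profile 2-1-6 — does not strictly rise throughout.
Coda: /t/ is a stop (sonority 1), /m/ is a nasal (sonority 3).
Coda profile 6-1-3 — does not strictly fall throughout.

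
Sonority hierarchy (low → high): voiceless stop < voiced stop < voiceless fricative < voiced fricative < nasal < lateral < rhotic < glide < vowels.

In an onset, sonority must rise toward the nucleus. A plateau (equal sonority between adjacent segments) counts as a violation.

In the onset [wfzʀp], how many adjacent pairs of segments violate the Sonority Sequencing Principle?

/w/: glide = 8.
/f/: voiceless fricative = 3.
/z/: voiced fricative = 4.
/ʀ/: rhotic = 7.
/p/: voiceless stop = 1.
/w/→/f/: 8→3 (does not rise) — violation.
/f/→/z/: 3→4 (rises) — ok.
/z/→/ʀ/: 4→7 (rises) — ok.
/ʀ/→/p/: 7→1 (does not rise) — violation.

2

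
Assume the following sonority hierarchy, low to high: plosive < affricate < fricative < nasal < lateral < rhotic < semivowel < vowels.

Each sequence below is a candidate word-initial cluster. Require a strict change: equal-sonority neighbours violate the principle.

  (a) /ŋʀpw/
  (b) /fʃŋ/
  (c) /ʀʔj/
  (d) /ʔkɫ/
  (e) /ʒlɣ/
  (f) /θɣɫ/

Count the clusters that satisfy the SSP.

0

(a) sonority 4-6-1-7: ill-formed.
(b) sonority 3-3-4: ill-formed.
(c) sonority 6-1-7: ill-formed.
(d) sonority 1-1-5: ill-formed.
(e) sonority 3-5-3: ill-formed.
(f) sonority 3-3-5: ill-formed.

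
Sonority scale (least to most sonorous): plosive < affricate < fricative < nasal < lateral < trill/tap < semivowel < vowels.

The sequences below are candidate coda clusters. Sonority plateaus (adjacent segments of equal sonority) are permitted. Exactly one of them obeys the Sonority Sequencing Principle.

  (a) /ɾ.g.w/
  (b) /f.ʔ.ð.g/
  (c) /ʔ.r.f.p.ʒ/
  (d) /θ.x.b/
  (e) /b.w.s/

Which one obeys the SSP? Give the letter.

d

(a) /ɾ.g.w/: profile 6-1-7 — violates.
(b) /f.ʔ.ð.g/: profile 3-1-3-1 — violates.
(c) /ʔ.r.f.p.ʒ/: profile 1-6-3-1-3 — violates.
(d) /θ.x.b/: profile 3-3-1 — obeys.
(e) /b.w.s/: profile 1-7-3 — violates.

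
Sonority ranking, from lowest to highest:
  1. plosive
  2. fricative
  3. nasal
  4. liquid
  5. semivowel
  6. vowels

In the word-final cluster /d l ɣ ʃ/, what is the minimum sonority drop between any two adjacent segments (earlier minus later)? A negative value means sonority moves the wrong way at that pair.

/d/: plosive = 1.
/l/: liquid = 4.
/ɣ/: fricative = 2.
/ʃ/: fricative = 2.
/d/→/l/: change -3.
/l/→/ɣ/: change +2.
/ɣ/→/ʃ/: change +0.
Minimum = -3.

-3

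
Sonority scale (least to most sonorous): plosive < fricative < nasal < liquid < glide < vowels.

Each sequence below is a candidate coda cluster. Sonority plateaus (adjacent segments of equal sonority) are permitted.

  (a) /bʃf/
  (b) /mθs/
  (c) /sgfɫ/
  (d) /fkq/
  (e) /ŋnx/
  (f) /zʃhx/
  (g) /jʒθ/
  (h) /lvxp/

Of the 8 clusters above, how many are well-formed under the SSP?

6

(a) sonority 1-2-2: ill-formed.
(b) sonority 3-2-2: well-formed.
(c) sonority 2-1-2-4: ill-formed.
(d) sonority 2-1-1: well-formed.
(e) sonority 3-3-2: well-formed.
(f) sonority 2-2-2-2: well-formed.
(g) sonority 5-2-2: well-formed.
(h) sonority 4-2-2-1: well-formed.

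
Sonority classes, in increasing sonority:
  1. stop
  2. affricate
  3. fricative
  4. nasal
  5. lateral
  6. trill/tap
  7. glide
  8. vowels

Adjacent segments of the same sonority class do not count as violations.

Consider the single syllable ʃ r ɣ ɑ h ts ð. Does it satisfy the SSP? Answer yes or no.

Onset: /ʃ/ is a fricative (sonority 3), /r/ is a trill/tap (sonority 6), /ɣ/ is a fricative (sonority 3); then the nucleus /ɑ/ (sonority 8).
Onset profile 3-6-3-8 — does not rise throughout.
Coda: /h/ is a fricative (sonority 3), /ts/ is an affricate (sonority 2), /ð/ is a fricative (sonority 3).
Coda profile 8-3-2-3 — does not fall throughout.

no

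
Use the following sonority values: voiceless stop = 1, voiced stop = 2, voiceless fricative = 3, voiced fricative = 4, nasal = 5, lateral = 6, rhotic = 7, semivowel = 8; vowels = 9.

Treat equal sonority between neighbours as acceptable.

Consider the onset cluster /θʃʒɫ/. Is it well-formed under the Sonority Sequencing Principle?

yes

/θ/ is a voiceless fricative (sonority 3).
/ʃ/ is a voiceless fricative (sonority 3).
/ʒ/ is a voiced fricative (sonority 4).
/ɫ/ is a lateral (sonority 6).
The profile 3-3-4-6 is non-decreasing (plateaus allowed), so the onset cluster satisfies the SSP.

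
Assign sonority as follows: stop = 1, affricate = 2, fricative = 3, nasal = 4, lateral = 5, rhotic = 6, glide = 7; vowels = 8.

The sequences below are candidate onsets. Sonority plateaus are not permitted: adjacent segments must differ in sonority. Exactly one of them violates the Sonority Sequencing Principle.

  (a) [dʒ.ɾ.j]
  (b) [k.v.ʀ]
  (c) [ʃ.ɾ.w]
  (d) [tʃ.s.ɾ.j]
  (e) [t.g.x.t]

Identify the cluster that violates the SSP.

(a) [dʒ.ɾ.j]: profile 2-6-7 — obeys.
(b) [k.v.ʀ]: profile 1-3-6 — obeys.
(c) [ʃ.ɾ.w]: profile 3-6-7 — obeys.
(d) [tʃ.s.ɾ.j]: profile 2-3-6-7 — obeys.
(e) [t.g.x.t]: profile 1-1-3-1 — violates.

e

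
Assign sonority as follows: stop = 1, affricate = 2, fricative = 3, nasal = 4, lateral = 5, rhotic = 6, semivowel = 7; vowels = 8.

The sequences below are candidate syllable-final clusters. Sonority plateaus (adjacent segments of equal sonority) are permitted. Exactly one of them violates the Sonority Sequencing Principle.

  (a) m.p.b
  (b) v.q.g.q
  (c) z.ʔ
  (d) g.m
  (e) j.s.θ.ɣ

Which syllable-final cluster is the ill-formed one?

d

(a) sonority 4-1-1: well-formed.
(b) sonority 3-1-1-1: well-formed.
(c) sonority 3-1: well-formed.
(d) sonority 1-4: ill-formed.
(e) sonority 7-3-3-3: well-formed.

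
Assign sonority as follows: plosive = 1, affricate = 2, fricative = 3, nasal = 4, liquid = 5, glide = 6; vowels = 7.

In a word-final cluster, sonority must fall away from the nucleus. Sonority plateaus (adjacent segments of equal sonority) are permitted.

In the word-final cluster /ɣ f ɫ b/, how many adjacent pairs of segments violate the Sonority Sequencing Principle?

1

/ɣ/ — fricative, sonority 3.
/f/ — fricative, sonority 3.
/ɫ/ — liquid, sonority 5.
/b/ — plosive, sonority 1.
/ɣ/→/f/: 3→3 (plateau, allowed) — ok.
/f/→/ɫ/: 3→5 (does not fall) — violation.
/ɫ/→/b/: 5→1 (falls) — ok.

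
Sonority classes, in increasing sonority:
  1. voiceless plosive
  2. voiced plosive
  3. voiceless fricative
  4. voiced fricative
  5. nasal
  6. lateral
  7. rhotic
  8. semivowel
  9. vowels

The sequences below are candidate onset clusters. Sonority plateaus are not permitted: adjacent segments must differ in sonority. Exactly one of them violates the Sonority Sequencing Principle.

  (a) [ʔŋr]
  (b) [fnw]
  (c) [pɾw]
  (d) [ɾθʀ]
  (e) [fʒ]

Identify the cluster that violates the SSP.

(a) sonority 1-5-7: well-formed.
(b) sonority 3-5-8: well-formed.
(c) sonority 1-7-8: well-formed.
(d) sonority 7-3-7: ill-formed.
(e) sonority 3-4: well-formed.

d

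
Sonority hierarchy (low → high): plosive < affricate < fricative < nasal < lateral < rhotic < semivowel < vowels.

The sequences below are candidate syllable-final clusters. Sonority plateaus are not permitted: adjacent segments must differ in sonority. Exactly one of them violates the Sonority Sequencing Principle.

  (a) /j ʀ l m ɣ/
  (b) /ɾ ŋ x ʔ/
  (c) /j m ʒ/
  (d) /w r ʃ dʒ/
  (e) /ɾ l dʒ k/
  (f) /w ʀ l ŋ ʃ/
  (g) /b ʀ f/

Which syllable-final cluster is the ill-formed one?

(a) sonority 7-6-5-4-3: well-formed.
(b) sonority 6-4-3-1: well-formed.
(c) sonority 7-4-3: well-formed.
(d) sonority 7-6-3-2: well-formed.
(e) sonority 6-5-2-1: well-formed.
(f) sonority 7-6-5-4-3: well-formed.
(g) sonority 1-6-3: ill-formed.

g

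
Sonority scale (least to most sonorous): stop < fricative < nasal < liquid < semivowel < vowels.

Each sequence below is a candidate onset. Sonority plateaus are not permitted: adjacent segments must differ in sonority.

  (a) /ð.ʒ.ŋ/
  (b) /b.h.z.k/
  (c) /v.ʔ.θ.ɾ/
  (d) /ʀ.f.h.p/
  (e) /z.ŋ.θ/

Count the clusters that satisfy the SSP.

(a) sonority 2-2-3: ill-formed.
(b) sonority 1-2-2-1: ill-formed.
(c) sonority 2-1-2-4: ill-formed.
(d) sonority 4-2-2-1: ill-formed.
(e) sonority 2-3-2: ill-formed.

0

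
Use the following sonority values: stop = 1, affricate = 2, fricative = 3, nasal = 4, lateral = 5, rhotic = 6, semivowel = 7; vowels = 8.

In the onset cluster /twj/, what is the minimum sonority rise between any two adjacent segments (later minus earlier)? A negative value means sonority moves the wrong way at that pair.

/t/ is a stop (sonority 1).
/w/ is a semivowel (sonority 7).
/j/ is a semivowel (sonority 7).
/t/→/w/: change +6.
/w/→/j/: change +0.
Minimum = 0.

0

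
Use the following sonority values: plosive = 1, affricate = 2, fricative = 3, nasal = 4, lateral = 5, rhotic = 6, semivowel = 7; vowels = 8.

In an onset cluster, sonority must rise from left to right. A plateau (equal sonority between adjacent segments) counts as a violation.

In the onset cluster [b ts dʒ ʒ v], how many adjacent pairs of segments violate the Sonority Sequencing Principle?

2

/b/ is a plosive (sonority 1).
/ts/ is an affricate (sonority 2).
/dʒ/ is an affricate (sonority 2).
/ʒ/ is a fricative (sonority 3).
/v/ is a fricative (sonority 3).
/b/→/ts/: 1→2 (rises) — ok.
/ts/→/dʒ/: 2→2 (plateau) — violation.
/dʒ/→/ʒ/: 2→3 (rises) — ok.
/ʒ/→/v/: 3→3 (plateau) — violation.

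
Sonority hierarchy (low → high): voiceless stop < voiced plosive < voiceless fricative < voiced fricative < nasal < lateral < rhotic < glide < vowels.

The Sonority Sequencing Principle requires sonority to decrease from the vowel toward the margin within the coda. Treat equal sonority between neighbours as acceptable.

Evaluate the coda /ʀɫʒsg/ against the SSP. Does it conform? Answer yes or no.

yes

/ʀ/ — rhotic, sonority 7.
/ɫ/ — lateral, sonority 6.
/ʒ/ — voiced fricative, sonority 4.
/s/ — voiceless fricative, sonority 3.
/g/ — voiced plosive, sonority 2.
The profile 7-6-4-3-2 strictly falls, so the coda satisfies the SSP.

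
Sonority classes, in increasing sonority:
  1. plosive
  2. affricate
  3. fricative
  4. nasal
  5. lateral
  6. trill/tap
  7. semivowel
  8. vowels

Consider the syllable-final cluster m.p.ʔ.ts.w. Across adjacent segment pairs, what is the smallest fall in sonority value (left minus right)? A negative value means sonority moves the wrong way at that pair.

/m/: nasal = 4.
/p/: plosive = 1.
/ʔ/: plosive = 1.
/ts/: affricate = 2.
/w/: semivowel = 7.
/m/→/p/: change +3.
/p/→/ʔ/: change +0.
/ʔ/→/ts/: change -1.
/ts/→/w/: change -5.
Minimum = -5.

-5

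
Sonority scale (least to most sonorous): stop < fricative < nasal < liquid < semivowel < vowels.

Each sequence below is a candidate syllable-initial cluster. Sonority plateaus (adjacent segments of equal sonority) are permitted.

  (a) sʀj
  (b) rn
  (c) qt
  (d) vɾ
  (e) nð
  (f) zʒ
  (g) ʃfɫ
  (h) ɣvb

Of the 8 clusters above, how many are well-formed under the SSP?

(a) sonority 2-4-5: well-formed.
(b) sonority 4-3: ill-formed.
(c) sonority 1-1: well-formed.
(d) sonority 2-4: well-formed.
(e) sonority 3-2: ill-formed.
(f) sonority 2-2: well-formed.
(g) sonority 2-2-4: well-formed.
(h) sonority 2-2-1: ill-formed.

5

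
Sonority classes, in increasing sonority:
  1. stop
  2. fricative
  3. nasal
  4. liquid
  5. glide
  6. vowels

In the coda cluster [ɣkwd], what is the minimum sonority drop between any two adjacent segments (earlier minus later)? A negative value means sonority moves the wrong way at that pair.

-4

/ɣ/ is a fricative (sonority 2).
/k/ is a stop (sonority 1).
/w/ is a glide (sonority 5).
/d/ is a stop (sonority 1).
/ɣ/→/k/: change +1.
/k/→/w/: change -4.
/w/→/d/: change +4.
Minimum = -4.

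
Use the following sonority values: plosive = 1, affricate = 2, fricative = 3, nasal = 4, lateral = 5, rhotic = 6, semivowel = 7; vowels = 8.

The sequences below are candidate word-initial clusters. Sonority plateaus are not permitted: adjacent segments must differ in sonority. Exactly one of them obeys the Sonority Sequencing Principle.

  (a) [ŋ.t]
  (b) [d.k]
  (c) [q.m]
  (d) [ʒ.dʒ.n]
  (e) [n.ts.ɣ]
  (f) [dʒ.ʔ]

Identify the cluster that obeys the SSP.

(a) 4-1 → violates
(b) 1-1 → violates
(c) 1-4 → obeys
(d) 3-2-4 → violates
(e) 4-2-3 → violates
(f) 2-1 → violates

c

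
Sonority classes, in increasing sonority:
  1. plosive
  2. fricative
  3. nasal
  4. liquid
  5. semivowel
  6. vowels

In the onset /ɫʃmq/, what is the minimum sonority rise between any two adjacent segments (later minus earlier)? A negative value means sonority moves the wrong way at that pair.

/ɫ/: liquid = 4.
/ʃ/: fricative = 2.
/m/: nasal = 3.
/q/: plosive = 1.
/ɫ/→/ʃ/: change -2.
/ʃ/→/m/: change +1.
/m/→/q/: change -2.
Minimum = -2.

-2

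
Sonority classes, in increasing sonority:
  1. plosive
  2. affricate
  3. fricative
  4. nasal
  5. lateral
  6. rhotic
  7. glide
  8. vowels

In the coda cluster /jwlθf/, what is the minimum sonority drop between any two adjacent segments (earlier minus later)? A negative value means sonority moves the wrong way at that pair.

0

/j/: glide = 7.
/w/: glide = 7.
/l/: lateral = 5.
/θ/: fricative = 3.
/f/: fricative = 3.
/j/→/w/: change +0.
/w/→/l/: change +2.
/l/→/θ/: change +2.
/θ/→/f/: change +0.
Minimum = 0.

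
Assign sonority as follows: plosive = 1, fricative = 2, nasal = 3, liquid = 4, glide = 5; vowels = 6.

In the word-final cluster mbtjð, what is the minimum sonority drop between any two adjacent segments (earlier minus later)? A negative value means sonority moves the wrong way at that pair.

-4

/m/ — nasal, sonority 3.
/b/ — plosive, sonority 1.
/t/ — plosive, sonority 1.
/j/ — glide, sonority 5.
/ð/ — fricative, sonority 2.
/m/→/b/: change +2.
/b/→/t/: change +0.
/t/→/j/: change -4.
/j/→/ð/: change +3.
Minimum = -4.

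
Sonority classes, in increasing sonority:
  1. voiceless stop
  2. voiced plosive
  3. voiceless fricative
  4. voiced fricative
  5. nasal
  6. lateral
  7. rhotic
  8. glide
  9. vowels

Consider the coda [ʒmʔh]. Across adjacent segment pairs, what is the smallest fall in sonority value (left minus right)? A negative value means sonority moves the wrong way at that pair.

/ʒ/: voiced fricative = 4.
/m/: nasal = 5.
/ʔ/: voiceless stop = 1.
/h/: voiceless fricative = 3.
/ʒ/→/m/: change -1.
/m/→/ʔ/: change +4.
/ʔ/→/h/: change -2.
Minimum = -2.

-2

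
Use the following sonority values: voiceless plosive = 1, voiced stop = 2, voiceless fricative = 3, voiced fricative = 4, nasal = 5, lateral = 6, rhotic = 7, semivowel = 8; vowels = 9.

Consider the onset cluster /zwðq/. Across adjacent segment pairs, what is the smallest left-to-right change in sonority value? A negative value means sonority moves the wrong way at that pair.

/z/ is a voiced fricative (sonority 4).
/w/ is a semivowel (sonority 8).
/ð/ is a voiced fricative (sonority 4).
/q/ is a voiceless plosive (sonority 1).
/z/→/w/: change +4.
/w/→/ð/: change -4.
/ð/→/q/: change -3.
Minimum = -4.

-4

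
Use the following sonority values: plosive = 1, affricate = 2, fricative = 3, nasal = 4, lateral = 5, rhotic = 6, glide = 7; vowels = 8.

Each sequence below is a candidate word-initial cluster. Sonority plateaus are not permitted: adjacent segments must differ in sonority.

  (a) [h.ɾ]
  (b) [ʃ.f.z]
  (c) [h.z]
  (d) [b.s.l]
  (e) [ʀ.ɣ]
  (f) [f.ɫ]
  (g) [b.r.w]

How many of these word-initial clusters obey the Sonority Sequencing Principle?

4

(a) 3-6 → obeys
(b) 3-3-3 → violates
(c) 3-3 → violates
(d) 1-3-5 → obeys
(e) 6-3 → violates
(f) 3-5 → obeys
(g) 1-6-7 → obeys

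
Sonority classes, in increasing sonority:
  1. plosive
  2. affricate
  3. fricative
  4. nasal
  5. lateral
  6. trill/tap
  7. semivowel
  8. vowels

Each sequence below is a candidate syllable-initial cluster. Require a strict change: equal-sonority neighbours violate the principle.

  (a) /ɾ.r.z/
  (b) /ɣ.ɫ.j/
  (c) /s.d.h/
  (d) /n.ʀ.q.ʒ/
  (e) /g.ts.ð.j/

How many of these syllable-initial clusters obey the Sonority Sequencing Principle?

2

(a) /ɾ.r.z/: profile 6-6-3 — violates.
(b) /ɣ.ɫ.j/: profile 3-5-7 — obeys.
(c) /s.d.h/: profile 3-1-3 — violates.
(d) /n.ʀ.q.ʒ/: profile 4-6-1-3 — violates.
(e) /g.ts.ð.j/: profile 1-2-3-7 — obeys.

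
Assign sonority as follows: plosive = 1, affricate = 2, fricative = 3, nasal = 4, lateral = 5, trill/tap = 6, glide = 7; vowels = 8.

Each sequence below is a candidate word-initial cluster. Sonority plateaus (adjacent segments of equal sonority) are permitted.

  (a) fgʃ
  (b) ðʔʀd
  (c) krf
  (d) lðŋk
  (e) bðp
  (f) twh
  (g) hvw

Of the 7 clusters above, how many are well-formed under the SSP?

(a) fgʃ: profile 3-1-3 — violates.
(b) ðʔʀd: profile 3-1-6-1 — violates.
(c) krf: profile 1-6-3 — violates.
(d) lðŋk: profile 5-3-4-1 — violates.
(e) bðp: profile 1-3-1 — violates.
(f) twh: profile 1-7-3 — violates.
(g) hvw: profile 3-3-7 — obeys.

1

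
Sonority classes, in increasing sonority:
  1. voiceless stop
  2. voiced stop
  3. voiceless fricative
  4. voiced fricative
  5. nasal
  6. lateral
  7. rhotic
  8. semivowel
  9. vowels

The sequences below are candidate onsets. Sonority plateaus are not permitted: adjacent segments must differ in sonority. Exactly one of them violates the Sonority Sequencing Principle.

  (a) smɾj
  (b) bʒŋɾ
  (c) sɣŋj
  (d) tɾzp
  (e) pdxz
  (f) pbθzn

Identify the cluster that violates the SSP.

(a) smɾj: profile 3-5-7-8 — obeys.
(b) bʒŋɾ: profile 2-4-5-7 — obeys.
(c) sɣŋj: profile 3-4-5-8 — obeys.
(d) tɾzp: profile 1-7-4-1 — violates.
(e) pdxz: profile 1-2-3-4 — obeys.
(f) pbθzn: profile 1-2-3-4-5 — obeys.

d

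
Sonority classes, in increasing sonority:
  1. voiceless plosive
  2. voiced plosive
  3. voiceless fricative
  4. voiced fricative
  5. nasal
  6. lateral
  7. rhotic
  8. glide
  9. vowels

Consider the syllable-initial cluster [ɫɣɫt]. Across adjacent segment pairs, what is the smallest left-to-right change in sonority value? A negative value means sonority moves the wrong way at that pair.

/ɫ/ — lateral, sonority 6.
/ɣ/ — voiced fricative, sonority 4.
/ɫ/ — lateral, sonority 6.
/t/ — voiceless plosive, sonority 1.
/ɫ/→/ɣ/: change -2.
/ɣ/→/ɫ/: change +2.
/ɫ/→/t/: change -5.
Minimum = -5.

-5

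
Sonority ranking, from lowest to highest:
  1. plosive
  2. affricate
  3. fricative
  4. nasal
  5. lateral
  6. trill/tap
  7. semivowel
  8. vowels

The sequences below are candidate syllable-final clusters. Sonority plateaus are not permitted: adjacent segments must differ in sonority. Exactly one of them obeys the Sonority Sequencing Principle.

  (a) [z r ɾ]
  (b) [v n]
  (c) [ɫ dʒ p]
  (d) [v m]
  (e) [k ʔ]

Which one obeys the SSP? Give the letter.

(a) 3-6-6 → violates
(b) 3-4 → violates
(c) 5-2-1 → obeys
(d) 3-4 → violates
(e) 1-1 → violates

c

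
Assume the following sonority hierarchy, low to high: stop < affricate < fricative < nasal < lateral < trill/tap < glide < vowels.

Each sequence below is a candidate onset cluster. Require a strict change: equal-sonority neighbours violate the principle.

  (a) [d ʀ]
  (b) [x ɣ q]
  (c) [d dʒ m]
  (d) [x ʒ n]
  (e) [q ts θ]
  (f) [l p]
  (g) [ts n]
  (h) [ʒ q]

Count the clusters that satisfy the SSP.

4

(a) [d ʀ]: profile 1-6 — obeys.
(b) [x ɣ q]: profile 3-3-1 — violates.
(c) [d dʒ m]: profile 1-2-4 — obeys.
(d) [x ʒ n]: profile 3-3-4 — violates.
(e) [q ts θ]: profile 1-2-3 — obeys.
(f) [l p]: profile 5-1 — violates.
(g) [ts n]: profile 2-4 — obeys.
(h) [ʒ q]: profile 3-1 — violates.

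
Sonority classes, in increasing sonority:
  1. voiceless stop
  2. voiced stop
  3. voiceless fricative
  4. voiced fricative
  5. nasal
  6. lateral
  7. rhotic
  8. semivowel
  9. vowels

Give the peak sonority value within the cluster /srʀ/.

7

/s/ is a voiceless fricative (sonority 3).
/r/ is a rhotic (sonority 7).
/ʀ/ is a rhotic (sonority 7).
The maximum is 7.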